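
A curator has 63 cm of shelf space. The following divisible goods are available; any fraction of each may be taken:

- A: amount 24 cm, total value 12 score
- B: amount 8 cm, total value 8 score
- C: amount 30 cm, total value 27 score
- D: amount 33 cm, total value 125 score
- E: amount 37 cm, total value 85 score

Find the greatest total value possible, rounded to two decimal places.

Take in order of value per unit:
- D (125/33 per unit): all 33 → value 125, running total 125.00
- E (85/37 per unit): 30 of 37 → value 30×85/37 = 68.9189, running total 193.92
Total 193.92.

193.92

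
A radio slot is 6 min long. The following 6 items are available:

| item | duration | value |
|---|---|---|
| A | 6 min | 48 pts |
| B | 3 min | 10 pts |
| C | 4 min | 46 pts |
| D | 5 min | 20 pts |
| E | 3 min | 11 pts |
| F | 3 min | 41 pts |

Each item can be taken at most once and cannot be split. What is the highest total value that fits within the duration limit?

This is a 0/1 knapsack; check combinations near the capacity.
- E+F: duration 3+3=6, value 11+41=52
- B+F: duration 3+3=6, value 10+41=51
- A: duration 6, value 48
- C: duration 4, value 46
Best: 52 pts.

52 pts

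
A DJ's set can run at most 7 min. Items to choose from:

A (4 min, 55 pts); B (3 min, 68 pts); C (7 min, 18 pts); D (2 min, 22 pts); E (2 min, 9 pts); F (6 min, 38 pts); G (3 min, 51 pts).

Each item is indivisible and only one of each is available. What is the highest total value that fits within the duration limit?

Check high-value combinations within 7 min:
- A+B: duration 4+3=7, value 55+68=123
- B+G: duration 3+3=6, value 68+51=119
- A+G: duration 4+3=7, value 55+51=106
Best: 123 pts.

123 pts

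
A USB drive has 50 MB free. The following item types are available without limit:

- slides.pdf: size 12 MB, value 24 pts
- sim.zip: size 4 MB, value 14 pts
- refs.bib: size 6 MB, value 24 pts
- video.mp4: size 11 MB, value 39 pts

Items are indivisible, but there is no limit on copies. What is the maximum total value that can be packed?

Best value-per-unit is refs.bib at 24/6; filling with it alone gives 8×24 = 192.
Optimal mix: 2×sim.zip + 7×refs.bib → size 50, value 196.

196 pts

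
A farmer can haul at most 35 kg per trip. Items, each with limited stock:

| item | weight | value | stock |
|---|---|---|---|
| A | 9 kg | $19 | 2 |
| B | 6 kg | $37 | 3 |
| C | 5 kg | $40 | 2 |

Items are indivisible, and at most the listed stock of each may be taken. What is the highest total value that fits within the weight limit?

$191

Top feasible selections:
- 3×B + 2×C: weight 28, value 191
- 1×A + 2×B + 2×C: weight 31, value 173
- 1×A + 3×B + 1×C: weight 32, value 170
Best: $191.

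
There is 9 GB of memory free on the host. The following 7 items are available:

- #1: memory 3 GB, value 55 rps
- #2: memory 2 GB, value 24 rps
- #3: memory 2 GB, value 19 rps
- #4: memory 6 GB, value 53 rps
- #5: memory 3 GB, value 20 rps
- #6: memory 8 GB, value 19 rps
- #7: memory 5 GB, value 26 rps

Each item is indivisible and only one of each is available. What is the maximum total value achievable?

Check high-value combinations within 9 GB:
- #1+#4: memory 3+6=9, value 55+53=108
- #1+#2+#5: memory 3+2+3=8, value 55+24+20=99
- #1+#2+#3: memory 3+2+2=7, value 55+24+19=98
- #1+#3+#5: memory 3+2+3=8, value 55+19+20=94
- #1+#7: memory 3+5=8, value 55+26=81
Best: 108 rps.

108 rps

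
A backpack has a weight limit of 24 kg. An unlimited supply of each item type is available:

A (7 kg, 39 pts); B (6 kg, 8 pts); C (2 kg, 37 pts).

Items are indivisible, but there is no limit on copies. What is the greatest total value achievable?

Best value-per-unit is C at 37/2, and filling with it alone uses weight 12×2=24. No mix of the others beats 12×37 = 444.

444 pts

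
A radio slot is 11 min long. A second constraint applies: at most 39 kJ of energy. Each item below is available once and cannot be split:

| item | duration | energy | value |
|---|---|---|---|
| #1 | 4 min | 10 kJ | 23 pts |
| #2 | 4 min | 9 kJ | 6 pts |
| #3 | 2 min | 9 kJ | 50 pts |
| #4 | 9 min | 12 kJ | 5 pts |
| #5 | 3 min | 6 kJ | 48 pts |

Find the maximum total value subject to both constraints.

121 pts

Feasible sets respecting both limits:
- #1+#3+#5: duration 9, energy 25, value 121
- #2+#3+#5: duration 9, energy 24, value 104
- #3+#5: duration 5, energy 15, value 98
Best: 121 pts.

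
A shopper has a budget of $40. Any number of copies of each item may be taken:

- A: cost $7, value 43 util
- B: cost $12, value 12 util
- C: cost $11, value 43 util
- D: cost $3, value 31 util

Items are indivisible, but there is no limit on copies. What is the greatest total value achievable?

Best value-per-unit is D at 31/3, and filling with it alone uses cost 13×3=39. No mix of the others beats 13×31 = 403.

403 util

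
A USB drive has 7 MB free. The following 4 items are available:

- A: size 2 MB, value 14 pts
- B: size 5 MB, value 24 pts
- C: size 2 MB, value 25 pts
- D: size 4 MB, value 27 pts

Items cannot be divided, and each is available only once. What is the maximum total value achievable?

This is a 0/1 knapsack; check combinations near the capacity.
- C+D: size 2+4=6, value 25+27=52
- B+C: size 5+2=7, value 24+25=49
- A+D: size 2+4=6, value 14+27=41
- A+C: size 2+2=4, value 14+25=39
Best: 52 pts.

52 pts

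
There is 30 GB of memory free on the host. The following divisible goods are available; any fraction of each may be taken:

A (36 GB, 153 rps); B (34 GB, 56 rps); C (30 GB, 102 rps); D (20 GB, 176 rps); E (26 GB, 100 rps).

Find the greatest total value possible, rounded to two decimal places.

Take in order of value per unit:
- D (176/20 per unit): all 20 → value 176, running total 176.00
- A (153/36 per unit): 10 of 36 → value 10×153/36 = 42.5000, running total 218.50
Total 218.50.

218.50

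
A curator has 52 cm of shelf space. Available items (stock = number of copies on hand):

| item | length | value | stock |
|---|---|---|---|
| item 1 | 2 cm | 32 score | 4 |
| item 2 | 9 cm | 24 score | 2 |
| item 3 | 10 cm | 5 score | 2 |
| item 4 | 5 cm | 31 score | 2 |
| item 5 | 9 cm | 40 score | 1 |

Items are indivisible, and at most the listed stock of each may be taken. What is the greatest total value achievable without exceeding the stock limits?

278 score

Top feasible selections:
- 4×item 1 + 2×item 2 + 2×item 4 + 1×item 5: length 45, value 278
- 4×item 1 + 1×item 2 + 1×item 3 + 2×item 4 + 1×item 5: length 46, value 259
Best: 278 score.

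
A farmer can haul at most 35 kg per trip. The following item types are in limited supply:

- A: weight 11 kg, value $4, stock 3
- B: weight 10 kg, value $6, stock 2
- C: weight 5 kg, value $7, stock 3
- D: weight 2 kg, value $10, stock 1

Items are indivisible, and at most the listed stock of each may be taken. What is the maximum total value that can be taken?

$37

Top feasible selections:
- 1×B + 3×C + 1×D: weight 27, value 37
- 2×B + 2×C + 1×D: weight 32, value 36
- 1×A + 3×C + 1×D: weight 28, value 35
Best: $37.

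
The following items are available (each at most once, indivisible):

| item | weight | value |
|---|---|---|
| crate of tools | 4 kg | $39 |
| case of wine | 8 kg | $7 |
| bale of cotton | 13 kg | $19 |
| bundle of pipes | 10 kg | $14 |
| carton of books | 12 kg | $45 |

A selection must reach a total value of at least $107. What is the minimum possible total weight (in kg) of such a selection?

Subsets with value ≥ 107, sorted by total weight:
- crate of tools+case of wine+bale of cotton+carton of books: weight 37, value 110
- crate of tools+bale of cotton+bundle of pipes+carton of books: weight 39, value 117
- crate of tools+case of wine+bale of cotton+bundle of pipes+carton of books: weight 47, value 124
Minimum weight: 37 kg.

37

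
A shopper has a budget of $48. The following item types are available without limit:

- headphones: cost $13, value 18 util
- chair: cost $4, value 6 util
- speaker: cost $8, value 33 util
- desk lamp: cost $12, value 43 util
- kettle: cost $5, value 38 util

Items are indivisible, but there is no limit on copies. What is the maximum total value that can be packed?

Best value-per-unit is kettle at 38/5, and filling with it alone uses cost 9×5=45. No mix of the others beats 9×38 = 342.

342 util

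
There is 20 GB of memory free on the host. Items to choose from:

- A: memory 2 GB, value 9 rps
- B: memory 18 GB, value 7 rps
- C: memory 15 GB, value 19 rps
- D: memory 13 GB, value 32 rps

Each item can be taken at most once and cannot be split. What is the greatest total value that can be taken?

41 rps

Check high-value combinations within 20 GB:
- A+D: memory 2+13=15, value 9+32=41
- D: memory 13, value 32
- A+C: memory 2+15=17, value 9+19=28
Best: 41 rps.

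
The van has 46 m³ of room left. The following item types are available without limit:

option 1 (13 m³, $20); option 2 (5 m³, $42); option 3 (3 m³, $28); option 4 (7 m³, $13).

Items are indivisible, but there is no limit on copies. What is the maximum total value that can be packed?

Best value-per-unit is option 3 at 28/3; filling with it alone gives 15×28 = 420.
Optimal mix: 2×option 2 + 12×option 3 → volume 46, value 420.

$420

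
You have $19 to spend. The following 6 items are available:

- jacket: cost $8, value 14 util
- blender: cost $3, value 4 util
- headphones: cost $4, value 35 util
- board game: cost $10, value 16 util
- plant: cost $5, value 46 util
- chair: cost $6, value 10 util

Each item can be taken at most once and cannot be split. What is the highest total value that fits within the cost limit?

97 util

Check high-value combinations within $19:
- headphones+board game+plant: cost 4+10+5=19, value 35+16+46=97
- jacket+headphones+plant: cost 8+4+5=17, value 14+35+46=95
- blender+headphones+plant+chair: cost 3+4+5+6=18, value 4+35+46+10=95
- headphones+plant+chair: cost 4+5+6=15, value 35+46+10=91
Best: 97 util.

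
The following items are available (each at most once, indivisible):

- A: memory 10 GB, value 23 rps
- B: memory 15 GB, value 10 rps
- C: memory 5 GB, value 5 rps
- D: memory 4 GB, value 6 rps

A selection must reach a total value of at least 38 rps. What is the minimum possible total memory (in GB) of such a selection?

Subsets with value ≥ 38, sorted by total memory:
- A+B+D: memory 29, value 39
- A+B+C: memory 30, value 38
- A+B+C+D: memory 34, value 44
Minimum memory: 29 GB.

29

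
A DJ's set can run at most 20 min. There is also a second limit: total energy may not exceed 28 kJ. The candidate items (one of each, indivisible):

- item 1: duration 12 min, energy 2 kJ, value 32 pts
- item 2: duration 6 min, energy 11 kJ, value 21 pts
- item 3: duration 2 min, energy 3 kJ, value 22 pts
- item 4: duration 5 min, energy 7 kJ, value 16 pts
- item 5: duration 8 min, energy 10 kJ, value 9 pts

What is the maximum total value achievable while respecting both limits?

75 pts

Feasible sets respecting both limits:
- item 1+item 2+item 3: duration 20, energy 16, value 75
- item 1+item 3+item 4: duration 19, energy 12, value 70
- item 2+item 3+item 4: duration 13, energy 21, value 59
- item 1+item 3: duration 14, energy 5, value 54
Best: 75 pts.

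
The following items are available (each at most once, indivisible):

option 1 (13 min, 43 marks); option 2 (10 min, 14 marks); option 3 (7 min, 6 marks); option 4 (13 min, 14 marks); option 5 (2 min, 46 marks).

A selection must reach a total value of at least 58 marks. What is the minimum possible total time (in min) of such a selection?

12

Subsets with value ≥ 58, sorted by total time:
- option 2+option 5: time 12, value 60
- option 1+option 5: time 15, value 89
- option 4+option 5: time 15, value 60
Minimum time: 12 min.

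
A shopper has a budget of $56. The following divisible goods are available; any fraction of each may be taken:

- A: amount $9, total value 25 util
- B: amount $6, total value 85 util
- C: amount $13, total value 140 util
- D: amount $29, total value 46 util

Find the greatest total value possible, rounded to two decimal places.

Take in order of value per unit:
- B (85/6 per unit): all 6 → value 85, running total 85.00
- C (140/13 per unit): all 13 → value 140, running total 225.00
- A (25/9 per unit): all 9 → value 25, running total 250.00
- D (46/29 per unit): 28 of 29 → value 28×46/29 = 44.4138, running total 294.41
Total 294.41.

294.41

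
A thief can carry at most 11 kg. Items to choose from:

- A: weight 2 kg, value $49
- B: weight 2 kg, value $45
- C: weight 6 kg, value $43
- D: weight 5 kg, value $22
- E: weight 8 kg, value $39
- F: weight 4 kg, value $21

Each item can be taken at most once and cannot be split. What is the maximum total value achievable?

$137

Check high-value combinations within 11 kg:
- A+B+C: weight 2+2+6=10, value 49+45+43=137
- A+B+D: weight 2+2+5=9, value 49+45+22=116
- A+B+F: weight 2+2+4=8, value 49+45+21=115
Best: $137.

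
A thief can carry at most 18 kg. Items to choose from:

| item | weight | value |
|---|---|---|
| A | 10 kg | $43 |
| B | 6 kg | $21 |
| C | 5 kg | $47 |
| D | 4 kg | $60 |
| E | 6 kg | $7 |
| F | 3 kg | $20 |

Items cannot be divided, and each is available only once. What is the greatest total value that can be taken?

Check high-value combinations within 18 kg:
- B+C+D+F: weight 6+5+4+3=18, value 21+47+60+20=148
- C+D+E+F: weight 5+4+6+3=18, value 47+60+7+20=134
- B+C+D: weight 6+5+4=15, value 21+47+60=128
- C+D+F: weight 5+4+3=12, value 47+60+20=127
Best: $148.

$148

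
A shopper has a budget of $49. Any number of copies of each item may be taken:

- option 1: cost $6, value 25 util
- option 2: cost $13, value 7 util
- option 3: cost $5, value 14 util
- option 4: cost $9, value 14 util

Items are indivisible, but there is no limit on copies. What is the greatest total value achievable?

Best value-per-unit is option 1 at 25/6, and filling with it alone uses cost 8×6=48. No mix of the others beats 8×25 = 200.

200 util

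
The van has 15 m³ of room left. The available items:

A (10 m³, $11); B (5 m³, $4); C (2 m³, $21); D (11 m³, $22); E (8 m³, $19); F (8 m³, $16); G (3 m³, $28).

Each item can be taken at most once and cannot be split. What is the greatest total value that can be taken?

Check high-value combinations within 15 m³:
- C+E+G: volume 2+8+3=13, value 21+19+28=68
- C+F+G: volume 2+8+3=13, value 21+16+28=65
- A+C+G: volume 10+2+3=15, value 11+21+28=60
Best: $68.

$68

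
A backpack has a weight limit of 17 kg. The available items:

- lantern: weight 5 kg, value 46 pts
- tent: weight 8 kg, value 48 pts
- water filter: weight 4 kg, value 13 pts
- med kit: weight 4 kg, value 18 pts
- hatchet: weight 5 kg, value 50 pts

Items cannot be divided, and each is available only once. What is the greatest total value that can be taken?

Check high-value combinations within 17 kg:
- tent+med kit+hatchet: weight 8+4+5=17, value 48+18+50=116
- lantern+med kit+hatchet: weight 5+4+5=14, value 46+18+50=114
- lantern+tent+med kit: weight 5+8+4=17, value 46+48+18=112
Best: 116 pts.

116 pts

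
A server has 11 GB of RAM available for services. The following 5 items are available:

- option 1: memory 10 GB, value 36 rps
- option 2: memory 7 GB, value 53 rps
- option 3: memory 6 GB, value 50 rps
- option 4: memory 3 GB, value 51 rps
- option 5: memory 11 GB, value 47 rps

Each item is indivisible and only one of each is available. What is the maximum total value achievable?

104 rps

Check high-value combinations within 11 GB:
- option 2+option 4: memory 7+3=10, value 53+51=104
- option 3+option 4: memory 6+3=9, value 50+51=101
- option 2: memory 7, value 53
- option 4: memory 3, value 51
Best: 104 rps.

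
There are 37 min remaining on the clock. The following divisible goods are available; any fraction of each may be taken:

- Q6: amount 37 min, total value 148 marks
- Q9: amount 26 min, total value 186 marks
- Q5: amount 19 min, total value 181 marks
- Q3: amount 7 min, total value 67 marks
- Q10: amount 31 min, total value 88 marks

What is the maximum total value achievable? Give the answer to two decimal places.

Take in order of value per unit:
- Q3 (67/7 per unit): all 7 → value 67, running total 67.00
- Q5 (181/19 per unit): all 19 → value 181, running total 248.00
- Q9 (186/26 per unit): 11 of 26 → value 11×186/26 = 78.6923, running total 326.69
Total 326.69.

326.69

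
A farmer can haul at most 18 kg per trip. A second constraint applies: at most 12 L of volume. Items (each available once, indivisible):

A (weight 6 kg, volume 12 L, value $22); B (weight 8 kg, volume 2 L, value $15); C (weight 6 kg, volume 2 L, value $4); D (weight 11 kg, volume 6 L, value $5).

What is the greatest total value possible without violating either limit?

Feasible sets respecting both limits:
- A: weight 6, volume 12, value 22
- B+C: weight 14, volume 4, value 19
- B: weight 8, volume 2, value 15
- C+D: weight 17, volume 8, value 9
Best: $22.

$22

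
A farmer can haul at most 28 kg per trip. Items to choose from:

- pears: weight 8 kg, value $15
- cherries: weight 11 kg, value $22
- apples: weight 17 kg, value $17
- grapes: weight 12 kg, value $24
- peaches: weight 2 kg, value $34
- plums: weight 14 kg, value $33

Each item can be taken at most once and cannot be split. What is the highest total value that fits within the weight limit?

Check high-value combinations within 28 kg:
- grapes+peaches+plums: weight 12+2+14=28, value 24+34+33=91
- cherries+peaches+plums: weight 11+2+14=27, value 22+34+33=89
- pears+peaches+plums: weight 8+2+14=24, value 15+34+33=82
Best: $91.

$91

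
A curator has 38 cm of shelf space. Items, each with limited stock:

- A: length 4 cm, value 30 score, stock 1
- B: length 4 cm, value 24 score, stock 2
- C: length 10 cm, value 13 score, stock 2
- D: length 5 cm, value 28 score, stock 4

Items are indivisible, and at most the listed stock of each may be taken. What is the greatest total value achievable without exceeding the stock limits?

190 score

Best selections within length 38 and stock limits:
- 1×A + 2×B + 4×D: length 32, value 190
- 1×A + 1×B + 1×C + 4×D: length 38, value 179
- 1×A + 2×B + 1×C + 3×D: length 37, value 175
- 2×B + 1×C + 4×D: length 38, value 173
Best: 190 score.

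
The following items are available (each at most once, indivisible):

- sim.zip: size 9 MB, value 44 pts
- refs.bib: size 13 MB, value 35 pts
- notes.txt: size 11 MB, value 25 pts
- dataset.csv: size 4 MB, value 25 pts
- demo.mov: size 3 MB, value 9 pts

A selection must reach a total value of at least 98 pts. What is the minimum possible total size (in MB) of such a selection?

26

Subsets with value ≥ 98, sorted by total size:
- sim.zip+refs.bib+dataset.csv: size 26, value 104
- sim.zip+notes.txt+dataset.csv+demo.mov: size 27, value 103
- sim.zip+refs.bib+dataset.csv+demo.mov: size 29, value 113
- sim.zip+refs.bib+notes.txt: size 33, value 104
Minimum size: 26 MB.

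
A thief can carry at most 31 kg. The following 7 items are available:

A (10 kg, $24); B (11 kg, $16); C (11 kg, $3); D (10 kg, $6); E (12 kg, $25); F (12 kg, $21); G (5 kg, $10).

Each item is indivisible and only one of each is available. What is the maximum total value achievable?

This is a 0/1 knapsack; check combinations near the capacity.
- A+E+G: weight 10+12+5=27, value 24+25+10=59
- E+F+G: weight 12+12+5=29, value 25+21+10=56
- A+F+G: weight 10+12+5=27, value 24+21+10=55
- B+E+G: weight 11+12+5=28, value 16+25+10=51
- A+B+G: weight 10+11+5=26, value 24+16+10=50
Best: $59.

$59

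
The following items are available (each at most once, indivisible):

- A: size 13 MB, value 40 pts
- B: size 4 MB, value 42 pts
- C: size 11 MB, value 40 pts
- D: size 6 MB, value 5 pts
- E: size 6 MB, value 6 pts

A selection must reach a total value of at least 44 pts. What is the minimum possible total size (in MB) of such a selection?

10

Subsets with value ≥ 44, sorted by total size:
- B+E: size 10, value 48
- B+D: size 10, value 47
- B+C: size 15, value 82
- B+D+E: size 16, value 53
Minimum size: 10 MB.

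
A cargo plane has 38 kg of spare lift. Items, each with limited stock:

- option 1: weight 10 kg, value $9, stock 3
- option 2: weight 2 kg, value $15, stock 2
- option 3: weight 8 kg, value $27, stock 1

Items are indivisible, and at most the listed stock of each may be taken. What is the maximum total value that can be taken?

$75

Best selections within weight 38 and stock limits:
- 2×option 1 + 2×option 2 + 1×option 3: weight 32, value 75
- 1×option 1 + 2×option 2 + 1×option 3: weight 22, value 66
Best: $75.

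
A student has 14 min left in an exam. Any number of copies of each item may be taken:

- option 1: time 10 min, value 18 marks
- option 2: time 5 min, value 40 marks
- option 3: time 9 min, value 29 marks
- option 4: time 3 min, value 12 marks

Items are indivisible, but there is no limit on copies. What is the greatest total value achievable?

92 marks

Best value-per-unit is option 2 at 40/5; filling with it alone gives 2×40 = 80.
Optimal mix: 2×option 2 + 1×option 4 → time 13, value 92.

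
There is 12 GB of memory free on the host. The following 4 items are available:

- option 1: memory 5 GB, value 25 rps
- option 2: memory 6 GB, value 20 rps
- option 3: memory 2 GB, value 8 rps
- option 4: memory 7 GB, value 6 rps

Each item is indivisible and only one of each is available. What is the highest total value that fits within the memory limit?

Check high-value combinations within 12 GB:
- option 1+option 2: memory 5+6=11, value 25+20=45
- option 1+option 3: memory 5+2=7, value 25+8=33
- option 1+option 4: memory 5+7=12, value 25+6=31
- option 2+option 3: memory 6+2=8, value 20+8=28
- option 1: memory 5, value 25
Best: 45 rps.

45 rps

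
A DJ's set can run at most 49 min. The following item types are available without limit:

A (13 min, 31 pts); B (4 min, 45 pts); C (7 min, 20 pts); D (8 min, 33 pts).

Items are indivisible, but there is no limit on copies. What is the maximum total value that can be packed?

540 pts

Best value-per-unit is B at 45/4, and filling with it alone uses duration 12×4=48. No mix of the others beats 12×45 = 540.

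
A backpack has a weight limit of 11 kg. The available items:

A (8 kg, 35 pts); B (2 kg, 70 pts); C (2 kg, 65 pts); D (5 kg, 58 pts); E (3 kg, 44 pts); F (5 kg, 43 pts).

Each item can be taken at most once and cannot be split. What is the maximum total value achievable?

193 pts

Check high-value combinations within 11 kg:
- B+C+D: weight 2+2+5=9, value 70+65+58=193
- B+C+E: weight 2+2+3=7, value 70+65+44=179
- B+C+F: weight 2+2+5=9, value 70+65+43=178
- B+D+E: weight 2+5+3=10, value 70+58+44=172
Best: 193 pts.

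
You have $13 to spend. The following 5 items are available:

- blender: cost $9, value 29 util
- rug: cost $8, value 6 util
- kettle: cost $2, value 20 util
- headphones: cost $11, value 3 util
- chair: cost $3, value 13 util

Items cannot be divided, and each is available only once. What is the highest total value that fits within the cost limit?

Check high-value combinations within $13:
- blender+kettle: cost 9+2=11, value 29+20=49
- blender+chair: cost 9+3=12, value 29+13=42
- rug+kettle+chair: cost 8+2+3=13, value 6+20+13=39
- kettle+chair: cost 2+3=5, value 20+13=33
- blender: cost 9, value 29
Best: 49 util.

49 util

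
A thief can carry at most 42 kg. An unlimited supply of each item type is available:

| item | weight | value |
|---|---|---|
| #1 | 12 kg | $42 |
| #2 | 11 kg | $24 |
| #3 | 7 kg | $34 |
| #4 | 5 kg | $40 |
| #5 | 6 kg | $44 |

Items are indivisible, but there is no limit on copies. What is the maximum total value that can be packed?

Best value-per-unit is #4 at 40/5; filling with it alone gives 8×40 = 320.
Optimal mix: 6×#4 + 2×#5 → weight 42, value 328.

$328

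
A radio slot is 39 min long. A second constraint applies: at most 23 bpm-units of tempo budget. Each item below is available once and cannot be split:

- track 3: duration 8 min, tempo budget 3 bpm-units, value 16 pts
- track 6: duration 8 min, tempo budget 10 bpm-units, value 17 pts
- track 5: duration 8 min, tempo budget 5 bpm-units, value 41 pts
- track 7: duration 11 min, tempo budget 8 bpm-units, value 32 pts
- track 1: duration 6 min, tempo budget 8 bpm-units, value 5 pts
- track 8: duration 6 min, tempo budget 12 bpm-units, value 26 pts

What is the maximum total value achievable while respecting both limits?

90 pts

Feasible sets respecting both limits:
- track 6+track 5+track 7: duration 27, tempo budget 23, value 90
- track 3+track 5+track 7: duration 27, tempo budget 16, value 89
- track 3+track 5+track 8: duration 22, tempo budget 20, value 83
- track 5+track 7+track 1: duration 25, tempo budget 21, value 78
Best: 90 pts.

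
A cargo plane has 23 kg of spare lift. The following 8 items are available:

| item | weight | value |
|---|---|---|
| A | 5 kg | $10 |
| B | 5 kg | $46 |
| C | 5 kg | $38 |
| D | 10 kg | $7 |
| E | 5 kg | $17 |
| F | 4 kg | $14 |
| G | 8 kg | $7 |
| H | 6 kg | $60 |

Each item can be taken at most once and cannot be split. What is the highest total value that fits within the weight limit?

Check high-value combinations within 23 kg:
- B+C+E+H: weight 5+5+5+6=21, value 46+38+17+60=161
- B+C+F+H: weight 5+5+4+6=20, value 46+38+14+60=158
- A+B+C+H: weight 5+5+5+6=21, value 10+46+38+60=154
Best: $161.

$161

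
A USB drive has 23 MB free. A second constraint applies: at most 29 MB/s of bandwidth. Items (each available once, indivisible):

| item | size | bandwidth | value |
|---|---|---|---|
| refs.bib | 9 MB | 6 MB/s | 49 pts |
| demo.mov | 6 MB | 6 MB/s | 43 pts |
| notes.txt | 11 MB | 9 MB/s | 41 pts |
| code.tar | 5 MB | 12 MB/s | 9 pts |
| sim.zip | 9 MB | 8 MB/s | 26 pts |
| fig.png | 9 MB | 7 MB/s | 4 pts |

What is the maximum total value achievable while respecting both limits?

Feasible sets respecting both limits:
- refs.bib+demo.mov+code.tar: size 20, bandwidth 24, value 101
- demo.mov+notes.txt+code.tar: size 22, bandwidth 27, value 93
- refs.bib+demo.mov: size 15, bandwidth 12, value 92
- refs.bib+notes.txt: size 20, bandwidth 15, value 90
Best: 101 pts.

101 pts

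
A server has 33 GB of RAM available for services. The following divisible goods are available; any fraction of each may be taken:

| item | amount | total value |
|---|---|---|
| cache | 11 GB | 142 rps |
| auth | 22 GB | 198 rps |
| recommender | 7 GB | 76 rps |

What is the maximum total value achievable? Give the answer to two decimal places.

Take in order of value per unit:
- cache (142/11 per unit): all 11 → value 142, running total 142.00
- recommender (76/7 per unit): all 7 → value 76, running total 218.00
- auth (198/22 per unit): 15 of 22 → value 15×198/22 = 135.0000, running total 353.00
Total 353.00.

353.00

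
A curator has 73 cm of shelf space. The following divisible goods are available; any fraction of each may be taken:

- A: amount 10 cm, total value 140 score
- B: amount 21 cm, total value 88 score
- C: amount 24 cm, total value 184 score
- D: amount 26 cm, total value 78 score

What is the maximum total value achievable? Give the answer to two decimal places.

466.00

Take in order of value per unit:
- A (140/10 per unit): all 10 → value 140, running total 140.00
- C (184/24 per unit): all 24 → value 184, running total 324.00
- B (88/21 per unit): all 21 → value 88, running total 412.00
- D (78/26 per unit): 18 of 26 → value 18×78/26 = 54.0000, running total 466.00
Total 466.00.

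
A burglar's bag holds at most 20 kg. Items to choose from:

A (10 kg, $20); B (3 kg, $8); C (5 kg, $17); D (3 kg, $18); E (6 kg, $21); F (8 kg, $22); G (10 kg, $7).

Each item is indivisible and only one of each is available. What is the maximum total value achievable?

$69

Check high-value combinations within 20 kg:
- B+D+E+F: weight 3+3+6+8=20, value 8+18+21+22=69
- B+C+D+F: weight 3+5+3+8=19, value 8+17+18+22=65
- B+C+D+E: weight 3+5+3+6=17, value 8+17+18+21=64
Best: $69.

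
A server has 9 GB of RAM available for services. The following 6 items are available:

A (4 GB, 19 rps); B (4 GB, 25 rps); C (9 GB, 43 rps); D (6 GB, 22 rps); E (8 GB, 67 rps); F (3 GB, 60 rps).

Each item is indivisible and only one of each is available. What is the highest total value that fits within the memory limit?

Check high-value combinations within 9 GB:
- B+F: memory 4+3=7, value 25+60=85
- D+F: memory 6+3=9, value 22+60=82
- A+F: memory 4+3=7, value 19+60=79
- E: memory 8, value 67
- F: memory 3, value 60
Best: 85 rps.

85 rps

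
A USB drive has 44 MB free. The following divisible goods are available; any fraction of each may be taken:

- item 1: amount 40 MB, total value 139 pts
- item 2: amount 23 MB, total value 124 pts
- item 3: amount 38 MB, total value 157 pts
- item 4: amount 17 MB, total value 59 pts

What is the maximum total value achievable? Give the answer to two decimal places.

210.76

Take in order of value per unit:
- item 2 (124/23 per unit): all 23 → value 124, running total 124.00
- item 3 (157/38 per unit): 21 of 38 → value 21×157/38 = 86.7632, running total 210.76
Total 210.76.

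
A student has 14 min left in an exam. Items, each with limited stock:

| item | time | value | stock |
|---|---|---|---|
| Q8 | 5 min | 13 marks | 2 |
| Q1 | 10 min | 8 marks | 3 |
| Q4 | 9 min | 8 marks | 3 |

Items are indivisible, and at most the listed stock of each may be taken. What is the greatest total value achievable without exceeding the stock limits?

26 marks

Top feasible selections:
- 2×Q8: time 10, value 26
- 1×Q8 + 1×Q4: time 14, value 21
- 1×Q8: time 5, value 13
Best: 26 marks.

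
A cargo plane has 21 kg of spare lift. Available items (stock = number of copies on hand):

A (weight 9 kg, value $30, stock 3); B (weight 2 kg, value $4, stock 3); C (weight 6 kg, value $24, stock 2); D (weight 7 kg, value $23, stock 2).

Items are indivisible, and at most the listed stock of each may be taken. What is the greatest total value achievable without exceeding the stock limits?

Top feasible selections:
- 1×A + 2×C: weight 21, value 78
- 1×B + 2×C + 1×D: weight 21, value 75
- 2×C + 1×D: weight 19, value 71
- 1×C + 2×D: weight 20, value 70
Best: $78.

$78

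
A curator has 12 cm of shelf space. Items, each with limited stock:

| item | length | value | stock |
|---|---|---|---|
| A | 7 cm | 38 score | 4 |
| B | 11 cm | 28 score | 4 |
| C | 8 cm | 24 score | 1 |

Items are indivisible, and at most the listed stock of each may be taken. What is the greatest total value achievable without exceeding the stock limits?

38 score

Best selections within length 12 and stock limits:
- 1×A: length 7, value 38
- 1×B: length 11, value 28
- 1×C: length 8, value 24
Best: 38 score.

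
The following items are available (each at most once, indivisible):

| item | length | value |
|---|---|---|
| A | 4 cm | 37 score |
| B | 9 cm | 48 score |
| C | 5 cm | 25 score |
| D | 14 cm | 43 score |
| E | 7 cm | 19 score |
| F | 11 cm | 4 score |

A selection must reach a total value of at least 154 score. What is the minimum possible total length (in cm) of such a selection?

Subsets with value ≥ 154, sorted by total length:
- A+B+C+D+E: length 39, value 172
- A+B+C+D+F: length 43, value 157
Minimum length: 39 cm.

39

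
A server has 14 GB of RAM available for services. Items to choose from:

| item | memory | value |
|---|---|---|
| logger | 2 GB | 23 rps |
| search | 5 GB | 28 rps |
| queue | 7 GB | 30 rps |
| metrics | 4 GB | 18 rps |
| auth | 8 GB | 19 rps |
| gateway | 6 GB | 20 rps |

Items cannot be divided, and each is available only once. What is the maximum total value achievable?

This is a 0/1 knapsack; check combinations near the capacity.
- logger+search+queue: memory 2+5+7=14, value 23+28+30=81
- logger+queue+metrics: memory 2+7+4=13, value 23+30+18=71
- logger+search+gateway: memory 2+5+6=13, value 23+28+20=71
- logger+search+metrics: memory 2+5+4=11, value 23+28+18=69
Best: 81 rps.

81 rps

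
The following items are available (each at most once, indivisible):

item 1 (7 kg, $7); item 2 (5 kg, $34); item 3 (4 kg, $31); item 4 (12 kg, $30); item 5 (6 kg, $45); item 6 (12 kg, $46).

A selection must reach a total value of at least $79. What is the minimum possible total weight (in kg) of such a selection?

Subsets with value ≥ 79, sorted by total weight:
- item 2+item 5: weight 11, value 79
- item 2+item 3+item 5: weight 15, value 110
- item 1+item 3+item 5: weight 17, value 83
Minimum weight: 11 kg.

11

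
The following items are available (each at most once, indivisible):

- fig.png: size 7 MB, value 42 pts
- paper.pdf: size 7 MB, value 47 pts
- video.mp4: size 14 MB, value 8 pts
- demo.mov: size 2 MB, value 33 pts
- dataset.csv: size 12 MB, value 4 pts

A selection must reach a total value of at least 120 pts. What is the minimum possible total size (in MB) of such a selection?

16

Subsets with value ≥ 120, sorted by total size:
- fig.png+paper.pdf+demo.mov: size 16, value 122
- fig.png+paper.pdf+demo.mov+dataset.csv: size 28, value 126
Minimum size: 16 MB.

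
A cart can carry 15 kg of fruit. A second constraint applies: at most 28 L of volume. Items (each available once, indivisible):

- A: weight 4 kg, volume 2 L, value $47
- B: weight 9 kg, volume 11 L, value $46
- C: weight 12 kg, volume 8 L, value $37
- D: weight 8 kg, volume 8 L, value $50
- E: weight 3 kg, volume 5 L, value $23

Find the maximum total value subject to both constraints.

$120

Feasible sets respecting both limits:
- A+D+E: weight 15, volume 15, value 120
- A+D: weight 12, volume 10, value 97
- A+B: weight 13, volume 13, value 93
- D+E: weight 11, volume 13, value 73
Best: $120.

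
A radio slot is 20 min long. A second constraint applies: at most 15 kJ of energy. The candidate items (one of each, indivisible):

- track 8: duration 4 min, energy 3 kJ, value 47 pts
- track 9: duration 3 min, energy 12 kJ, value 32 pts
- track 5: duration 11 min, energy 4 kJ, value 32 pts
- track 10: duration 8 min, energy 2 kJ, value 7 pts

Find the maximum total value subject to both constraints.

Feasible sets respecting both limits:
- track 8+track 9: duration 7, energy 15, value 79
- track 8+track 5: duration 15, energy 7, value 79
- track 8+track 10: duration 12, energy 5, value 54
- track 8: duration 4, energy 3, value 47
Best: 79 pts.

79 pts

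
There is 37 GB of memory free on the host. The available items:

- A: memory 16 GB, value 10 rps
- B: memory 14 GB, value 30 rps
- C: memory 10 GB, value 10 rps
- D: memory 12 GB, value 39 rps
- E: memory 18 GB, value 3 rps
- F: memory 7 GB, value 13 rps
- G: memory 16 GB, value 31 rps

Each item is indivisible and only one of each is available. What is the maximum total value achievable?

Check high-value combinations within 37 GB:
- D+F+G: memory 12+7+16=35, value 39+13+31=83
- B+D+F: memory 14+12+7=33, value 30+39+13=82
- B+C+D: memory 14+10+12=36, value 30+10+39=79
- B+F+G: memory 14+7+16=37, value 30+13+31=74
Best: 83 rps.

83 rps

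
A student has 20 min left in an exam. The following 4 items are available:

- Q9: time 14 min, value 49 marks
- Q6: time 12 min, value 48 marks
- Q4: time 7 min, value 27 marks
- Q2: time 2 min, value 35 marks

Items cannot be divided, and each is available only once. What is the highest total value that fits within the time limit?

84 marks

Check high-value combinations within 20 min:
- Q9+Q2: time 14+2=16, value 49+35=84
- Q6+Q2: time 12+2=14, value 48+35=83
- Q6+Q4: time 12+7=19, value 48+27=75
- Q4+Q2: time 7+2=9, value 27+35=62
Best: 84 marks.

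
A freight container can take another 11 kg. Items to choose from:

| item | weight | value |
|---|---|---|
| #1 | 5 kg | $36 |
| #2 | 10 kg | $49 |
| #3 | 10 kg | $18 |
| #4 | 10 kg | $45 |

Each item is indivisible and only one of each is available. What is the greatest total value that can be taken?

$49

Check high-value combinations within 11 kg:
- #2: weight 10, value 49
- #4: weight 10, value 45
- #1: weight 5, value 36
- #3: weight 10, value 18
Best: $49.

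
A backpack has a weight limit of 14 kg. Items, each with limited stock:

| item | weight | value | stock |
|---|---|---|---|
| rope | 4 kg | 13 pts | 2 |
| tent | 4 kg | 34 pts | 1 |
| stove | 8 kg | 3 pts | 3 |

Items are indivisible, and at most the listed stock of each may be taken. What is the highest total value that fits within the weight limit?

60 pts

Best selections within weight 14 and stock limits:
- 2×rope + 1×tent: weight 12, value 60
- 1×rope + 1×tent: weight 8, value 47
Best: 60 pts.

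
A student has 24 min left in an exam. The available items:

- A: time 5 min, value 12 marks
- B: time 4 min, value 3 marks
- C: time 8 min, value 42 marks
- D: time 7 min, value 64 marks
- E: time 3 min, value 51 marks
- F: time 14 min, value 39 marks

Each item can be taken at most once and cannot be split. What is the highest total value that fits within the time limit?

Check high-value combinations within 24 min:
- A+C+D+E: time 5+8+7+3=23, value 12+42+64+51=169
- B+C+D+E: time 4+8+7+3=22, value 3+42+64+51=160
- C+D+E: time 8+7+3=18, value 42+64+51=157
- D+E+F: time 7+3+14=24, value 64+51+39=154
- A+B+D+E: time 5+4+7+3=19, value 12+3+64+51=130
Best: 169 marks.

169 marks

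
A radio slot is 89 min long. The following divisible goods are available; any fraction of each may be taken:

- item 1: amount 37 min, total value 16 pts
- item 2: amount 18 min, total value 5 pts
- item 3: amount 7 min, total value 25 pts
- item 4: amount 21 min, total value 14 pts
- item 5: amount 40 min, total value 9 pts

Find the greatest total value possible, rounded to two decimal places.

61.35

Take in order of value per unit:
- item 3 (25/7 per unit): all 7 → value 25, running total 25.00
- item 4 (14/21 per unit): all 21 → value 14, running total 39.00
- item 1 (16/37 per unit): all 37 → value 16, running total 55.00
- item 2 (5/18 per unit): all 18 → value 5, running total 60.00
- item 5 (9/40 per unit): 6 of 40 → value 6×9/40 = 1.3500, running total 61.35
Total 61.35.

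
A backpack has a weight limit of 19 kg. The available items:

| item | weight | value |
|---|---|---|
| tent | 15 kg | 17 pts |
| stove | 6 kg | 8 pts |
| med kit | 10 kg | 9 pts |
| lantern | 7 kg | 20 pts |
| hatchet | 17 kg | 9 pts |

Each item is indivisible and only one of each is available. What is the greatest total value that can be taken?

29 pts

Check high-value combinations within 19 kg:
- med kit+lantern: weight 10+7=17, value 9+20=29
- stove+lantern: weight 6+7=13, value 8+20=28
- lantern: weight 7, value 20
Best: 29 pts.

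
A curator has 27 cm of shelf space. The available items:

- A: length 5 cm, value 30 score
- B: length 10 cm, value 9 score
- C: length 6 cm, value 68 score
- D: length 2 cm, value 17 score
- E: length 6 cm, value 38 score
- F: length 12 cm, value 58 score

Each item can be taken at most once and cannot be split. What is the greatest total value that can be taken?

181 score

Check high-value combinations within 27 cm:
- C+D+E+F: length 6+2+6+12=26, value 68+17+38+58=181
- A+C+D+F: length 5+6+2+12=25, value 30+68+17+58=173
- C+E+F: length 6+6+12=24, value 68+38+58=164
- A+C+F: length 5+6+12=23, value 30+68+58=156
- A+C+D+E: length 5+6+2+6=19, value 30+68+17+38=153
Best: 181 score.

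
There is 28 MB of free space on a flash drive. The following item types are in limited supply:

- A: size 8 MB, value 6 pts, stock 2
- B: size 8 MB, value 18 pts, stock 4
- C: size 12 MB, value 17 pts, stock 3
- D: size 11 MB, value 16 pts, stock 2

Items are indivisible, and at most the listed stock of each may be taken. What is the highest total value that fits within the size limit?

54 pts

Top feasible selections:
- 3×B: size 24, value 54
- 2×B + 1×C: size 28, value 53
Best: 54 pts.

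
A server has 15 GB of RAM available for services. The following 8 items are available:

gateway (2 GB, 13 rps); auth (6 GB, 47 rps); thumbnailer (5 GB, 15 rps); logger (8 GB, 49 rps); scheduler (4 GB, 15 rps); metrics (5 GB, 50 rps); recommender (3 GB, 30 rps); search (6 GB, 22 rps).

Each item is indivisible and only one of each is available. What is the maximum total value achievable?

Check high-value combinations within 15 GB:
- auth+metrics+recommender: memory 6+5+3=14, value 47+50+30=127
- gateway+logger+metrics: memory 2+8+5=15, value 13+49+50=112
- auth+scheduler+metrics: memory 6+4+5=15, value 47+15+50=112
- gateway+auth+metrics: memory 2+6+5=13, value 13+47+50=110
Best: 127 rps.

127 rps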